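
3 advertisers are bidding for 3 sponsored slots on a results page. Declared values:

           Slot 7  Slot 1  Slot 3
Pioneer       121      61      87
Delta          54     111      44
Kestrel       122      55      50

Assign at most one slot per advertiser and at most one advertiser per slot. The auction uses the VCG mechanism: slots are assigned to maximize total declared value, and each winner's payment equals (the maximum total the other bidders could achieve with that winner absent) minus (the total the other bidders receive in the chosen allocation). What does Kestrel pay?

Efficient allocation: Pioneer→Slot 3 ($87), Delta→Slot 1 ($111), Kestrel→Slot 7 ($122); total welfare W = $320.
Kestrel receives Slot 7 at value $122, so the others get W − 122 = $198.
Without Kestrel: best allocation of the remaining 2 bidders over all 3 slots is Pioneer→Slot 7 ($121), Delta→Slot 1 ($111), total $232.
VCG payment = (others' best without Kestrel) − (others' welfare with Kestrel) = 232 − 198 = $34.

Kestrel pays $34.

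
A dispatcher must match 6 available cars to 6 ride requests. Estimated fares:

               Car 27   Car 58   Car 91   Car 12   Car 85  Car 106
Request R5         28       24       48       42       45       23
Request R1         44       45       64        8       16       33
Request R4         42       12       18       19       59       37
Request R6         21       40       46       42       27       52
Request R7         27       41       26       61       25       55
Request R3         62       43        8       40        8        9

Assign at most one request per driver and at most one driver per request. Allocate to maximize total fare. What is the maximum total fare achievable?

Max total: $327

Optimal: Car 27→Request R3 ($62), Car 58→Request R1 ($45), Car 91→Request R5 ($48), Car 12→Request R7 ($61), Car 85→Request R4 ($59), Car 106→Request R6 ($52) — total 62+45+48+61+59+52 = $327.
Max-entry greedy (repeatedly take the single best remaining cell) gives $322, worse by 5.
Swapping Car 85↔Car 12 (Car 85→Request R7 $25, Car 12→Request R4 $19) loses 76.
Every other assignment is strictly worse.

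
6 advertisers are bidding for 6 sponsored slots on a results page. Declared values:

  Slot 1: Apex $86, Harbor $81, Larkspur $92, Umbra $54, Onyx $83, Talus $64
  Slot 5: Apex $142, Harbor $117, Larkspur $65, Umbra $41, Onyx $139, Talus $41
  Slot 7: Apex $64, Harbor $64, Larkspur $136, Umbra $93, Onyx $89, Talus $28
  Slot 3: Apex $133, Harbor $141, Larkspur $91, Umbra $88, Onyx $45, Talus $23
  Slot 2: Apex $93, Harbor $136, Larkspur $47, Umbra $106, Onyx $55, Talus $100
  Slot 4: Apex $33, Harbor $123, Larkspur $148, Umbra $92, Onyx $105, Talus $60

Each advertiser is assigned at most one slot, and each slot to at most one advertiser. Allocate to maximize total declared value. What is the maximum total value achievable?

Max total: $713

Treat this as an assignment problem: match each advertiser to one slot.
Optimal: Apex→Slot 3 ($133), Harbor→Slot 2 ($136), Larkspur→Slot 4 ($148), Umbra→Slot 7 ($93), Onyx→Slot 5 ($139), Talus→Slot 1 ($64) — total 133+136+148+93+139+64 = $713.
Row-greedy (each advertiser in turn takes its best remaining slot) gives $690, worse by 23.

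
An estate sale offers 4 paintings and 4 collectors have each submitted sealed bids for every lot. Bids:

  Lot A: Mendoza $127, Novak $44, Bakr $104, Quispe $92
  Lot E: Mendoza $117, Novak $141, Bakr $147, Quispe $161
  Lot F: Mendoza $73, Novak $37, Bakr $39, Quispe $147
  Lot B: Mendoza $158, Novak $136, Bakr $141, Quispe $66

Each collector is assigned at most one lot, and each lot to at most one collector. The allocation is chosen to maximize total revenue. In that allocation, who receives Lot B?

Optimal: Mendoza→Lot A ($127), Novak→Lot B ($136), Bakr→Lot E ($147), Quispe→Lot F ($147) — total 127+136+147+147 = $557.
Next-best assignment: Mendoza→Lot A, Novak→Lot E, Bakr→Lot B, Quispe→Lot F = $556.
Swapping Novak↔Quispe (Novak→Lot F $37, Quispe→Lot B $66) loses 180.
Novak's own top lot is Lot E ($141), but forcing Novak→Lot E and reassigning the rest optimally gives only $556 — worse by 1.

Novak receives Lot B.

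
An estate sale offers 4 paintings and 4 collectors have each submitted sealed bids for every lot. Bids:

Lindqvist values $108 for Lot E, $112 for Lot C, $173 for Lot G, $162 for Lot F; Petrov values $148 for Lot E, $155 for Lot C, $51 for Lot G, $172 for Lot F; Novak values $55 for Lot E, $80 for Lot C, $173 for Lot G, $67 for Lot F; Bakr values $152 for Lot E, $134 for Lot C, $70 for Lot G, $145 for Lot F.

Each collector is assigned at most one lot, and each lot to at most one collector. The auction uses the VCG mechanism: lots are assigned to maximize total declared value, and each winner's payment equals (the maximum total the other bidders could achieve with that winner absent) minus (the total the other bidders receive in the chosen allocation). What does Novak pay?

Novak pays $28.

Efficient allocation: Lindqvist→Lot F ($162), Petrov→Lot C ($155), Novak→Lot G ($173), Bakr→Lot E ($152); total welfare W = $642.
Novak receives Lot G at value $173, so the others get W − 173 = $469.
Without Novak: best allocation of the remaining 3 bidders over all 4 lots is Lindqvist→Lot G ($173), Petrov→Lot F ($172), Bakr→Lot E ($152), total $497.
VCG payment = (others' best without Novak) − (others' welfare with Novak) = 497 − 469 = $28.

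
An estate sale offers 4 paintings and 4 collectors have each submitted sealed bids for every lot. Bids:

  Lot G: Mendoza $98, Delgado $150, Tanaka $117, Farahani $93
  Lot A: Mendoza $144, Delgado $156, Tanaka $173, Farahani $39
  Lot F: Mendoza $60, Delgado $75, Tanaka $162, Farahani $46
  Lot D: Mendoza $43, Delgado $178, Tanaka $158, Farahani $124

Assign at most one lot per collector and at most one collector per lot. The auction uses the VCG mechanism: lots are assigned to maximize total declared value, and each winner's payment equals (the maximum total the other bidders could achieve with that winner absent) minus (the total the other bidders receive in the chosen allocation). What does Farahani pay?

Farahani pays $28.

Efficient allocation: Mendoza→Lot A ($144), Delgado→Lot G ($150), Tanaka→Lot F ($162), Farahani→Lot D ($124); total welfare W = $580.
Farahani receives Lot D at value $124, so the others get W − 124 = $456.
Without Farahani: best allocation of the remaining 3 bidders over all 4 lots is Mendoza→Lot A ($144), Delgado→Lot D ($178), Tanaka→Lot F ($162), total $484.
VCG payment = (others' best without Farahani) − (others' welfare with Farahani) = 484 − 456 = $28.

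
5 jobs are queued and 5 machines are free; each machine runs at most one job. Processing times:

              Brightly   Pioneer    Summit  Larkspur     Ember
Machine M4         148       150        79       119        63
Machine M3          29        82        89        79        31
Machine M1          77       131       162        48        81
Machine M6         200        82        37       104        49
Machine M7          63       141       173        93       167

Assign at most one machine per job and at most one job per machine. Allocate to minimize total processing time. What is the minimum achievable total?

Min total: 293 min

Treat this as an assignment problem: match each job to one machine.
Optimal: Brightly→Machine M7 (63 min), Pioneer→Machine M3 (82 min), Summit→Machine M6 (37 min), Larkspur→Machine M1 (48 min), Ember→Machine M4 (63 min) — total 63+82+37+48+63 = 293 min.
Min-entry greedy (repeatedly take the single cheapest remaining cell) gives 318 min, worse by 25.
Swapping Ember↔Summit (Ember→Machine M6 49 min, Summit→Machine M4 79 min) adds 28.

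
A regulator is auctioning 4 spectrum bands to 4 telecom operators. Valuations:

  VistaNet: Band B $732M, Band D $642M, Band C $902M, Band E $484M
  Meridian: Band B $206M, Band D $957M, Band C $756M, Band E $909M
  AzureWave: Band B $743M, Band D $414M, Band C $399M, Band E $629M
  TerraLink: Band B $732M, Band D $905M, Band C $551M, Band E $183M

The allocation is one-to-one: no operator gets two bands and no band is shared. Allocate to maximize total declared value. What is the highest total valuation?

Optimal: VistaNet→Band C ($902M), Meridian→Band E ($909M), AzureWave→Band B ($743M), TerraLink→Band D ($905M) — total 902+909+743+905 = $3459M.
Column-greedy (each band in turn goes to its best remaining operator) gives $2785M, worse by 674.
Next-best assignment: VistaNet→Band C, Meridian→Band D, AzureWave→Band E, TerraLink→Band B = $3220M.
No other one-to-one assignment exceeds $3459M.

Maximum total: $3459M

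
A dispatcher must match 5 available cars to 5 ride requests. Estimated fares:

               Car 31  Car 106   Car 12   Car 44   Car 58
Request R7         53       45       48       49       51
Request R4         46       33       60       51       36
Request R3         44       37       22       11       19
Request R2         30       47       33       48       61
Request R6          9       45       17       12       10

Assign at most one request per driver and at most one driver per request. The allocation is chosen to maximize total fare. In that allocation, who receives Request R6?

Optimal: Car 31→Request R3 ($44), Car 106→Request R6 ($45), Car 12→Request R4 ($60), Car 44→Request R7 ($49), Car 58→Request R2 ($61) — total 44+45+60+49+61 = $259.
Column-greedy (each request in turn goes to its best remaining driver) gives $223, worse by 36.
Next-best assignment: Car 31→Request R3, Car 106→Request R6, Car 12→Request R7, Car 44→Request R4, Car 58→Request R2 = $249.
Car 106's own top request is Request R2 ($47), but forcing Car 106→Request R2 and reassigning the rest optimally gives only $214 — worse by 45.

Car 106 receives Request R6.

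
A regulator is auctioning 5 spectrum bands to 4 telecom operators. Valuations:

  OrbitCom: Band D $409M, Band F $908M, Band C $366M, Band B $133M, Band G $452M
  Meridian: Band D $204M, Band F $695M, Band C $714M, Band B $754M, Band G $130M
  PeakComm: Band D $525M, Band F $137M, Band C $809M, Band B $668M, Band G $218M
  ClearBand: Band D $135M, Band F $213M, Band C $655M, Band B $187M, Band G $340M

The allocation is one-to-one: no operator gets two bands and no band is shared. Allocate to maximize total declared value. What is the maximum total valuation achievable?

Optimal: OrbitCom→Band F ($908M), Meridian→Band B ($754M), PeakComm→Band D ($525M), ClearBand→Band C ($655M) — total 908+754+525+655 = $2842M.
Max-entry greedy (repeatedly take the single best remaining cell) gives $2811M, worse by 31.
No other one-to-one assignment exceeds $2842M.

Maximum total: $2842M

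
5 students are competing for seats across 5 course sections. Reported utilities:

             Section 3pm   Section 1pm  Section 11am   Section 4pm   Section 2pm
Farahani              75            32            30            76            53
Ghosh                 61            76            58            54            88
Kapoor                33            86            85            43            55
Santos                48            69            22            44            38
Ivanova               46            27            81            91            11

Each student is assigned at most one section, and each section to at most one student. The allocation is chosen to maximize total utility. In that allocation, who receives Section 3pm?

Optimal: Farahani→Section 3pm (75 points), Ghosh→Section 2pm (88 points), Kapoor→Section 11am (85 points), Santos→Section 1pm (69 points), Ivanova→Section 4pm (91 points) — total 75+88+85+69+91 = 408 points.
Column-greedy (each section in turn goes to its best remaining student) gives 334 points, worse by 74.
Next-best assignment: Farahani→Section 4pm, Ghosh→Section 2pm, Kapoor→Section 1pm, Santos→Section 3pm, Ivanova→Section 11am = 379 points.
No other one-to-one assignment exceeds 408 points.
Farahani's own top section is Section 4pm (76 points), but forcing Farahani→Section 4pm and reassigning the rest optimally gives only 379 points — worse by 29.

Farahani receives Section 3pm.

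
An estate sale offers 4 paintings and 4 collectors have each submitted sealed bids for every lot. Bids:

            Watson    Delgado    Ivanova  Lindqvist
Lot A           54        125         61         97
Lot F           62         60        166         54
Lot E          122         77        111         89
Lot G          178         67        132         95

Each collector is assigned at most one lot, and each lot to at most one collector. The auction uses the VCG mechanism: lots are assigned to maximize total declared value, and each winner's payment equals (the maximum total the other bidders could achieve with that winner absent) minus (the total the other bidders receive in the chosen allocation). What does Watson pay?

Watson pays $6.

Efficient allocation: Watson→Lot G ($178), Delgado→Lot A ($125), Ivanova→Lot F ($166), Lindqvist→Lot E ($89); total welfare W = $558.
Watson receives Lot G at value $178, so the others get W − 178 = $380.
Without Watson: best allocation of the remaining 3 bidders over all 4 lots is Delgado→Lot A ($125), Ivanova→Lot F ($166), Lindqvist→Lot G ($95), total $386.
VCG payment = (others' best without Watson) − (others' welfare with Watson) = 386 − 380 = $6.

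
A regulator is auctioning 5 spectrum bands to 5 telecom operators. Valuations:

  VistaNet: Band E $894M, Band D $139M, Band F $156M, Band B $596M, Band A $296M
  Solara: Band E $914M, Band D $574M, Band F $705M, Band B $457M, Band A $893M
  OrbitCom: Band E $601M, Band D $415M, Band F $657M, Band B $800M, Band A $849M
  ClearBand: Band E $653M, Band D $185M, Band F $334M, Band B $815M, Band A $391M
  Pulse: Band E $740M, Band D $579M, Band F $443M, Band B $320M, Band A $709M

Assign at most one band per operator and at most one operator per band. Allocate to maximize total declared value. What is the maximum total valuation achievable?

Maximum total: $3842M

This is a one-to-one assignment (maximum-weight bipartite matching).
Optimal: VistaNet→Band E ($894M), Solara→Band F ($705M), OrbitCom→Band A ($849M), ClearBand→Band B ($815M), Pulse→Band D ($579M) — total 894+705+849+815+579 = $3842M.
Column-greedy (each band in turn goes to its best remaining operator) gives $3261M, worse by 581.
Swapping ClearBand↔OrbitCom (ClearBand→Band A $391M, OrbitCom→Band B $800M) loses 473.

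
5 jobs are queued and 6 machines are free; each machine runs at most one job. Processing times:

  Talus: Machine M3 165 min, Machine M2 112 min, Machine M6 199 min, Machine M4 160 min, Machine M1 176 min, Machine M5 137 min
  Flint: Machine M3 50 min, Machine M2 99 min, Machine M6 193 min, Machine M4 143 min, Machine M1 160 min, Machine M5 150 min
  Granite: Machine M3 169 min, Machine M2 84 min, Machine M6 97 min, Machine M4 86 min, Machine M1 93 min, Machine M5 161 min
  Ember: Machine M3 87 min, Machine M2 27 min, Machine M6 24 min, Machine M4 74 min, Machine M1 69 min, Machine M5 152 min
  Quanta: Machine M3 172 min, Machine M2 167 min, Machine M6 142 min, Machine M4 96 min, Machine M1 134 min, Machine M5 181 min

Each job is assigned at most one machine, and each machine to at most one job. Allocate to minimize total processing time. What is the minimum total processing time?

Minimum total: 375 min

This is a one-to-one assignment (minimum-cost bipartite matching).
Optimal: Talus→Machine M2 (112 min), Flint→Machine M3 (50 min), Granite→Machine M1 (93 min), Ember→Machine M6 (24 min), Quanta→Machine M4 (96 min) — total 112+50+93+24+96 = 375 min.
Column-greedy (each machine in turn goes to its cheapest remaining job) gives 446 min, worse by 71.
Next-best assignment: Talus→Machine M5, Flint→Machine M3, Granite→Machine M2, Ember→Machine M6, Quanta→Machine M4 = 391 min.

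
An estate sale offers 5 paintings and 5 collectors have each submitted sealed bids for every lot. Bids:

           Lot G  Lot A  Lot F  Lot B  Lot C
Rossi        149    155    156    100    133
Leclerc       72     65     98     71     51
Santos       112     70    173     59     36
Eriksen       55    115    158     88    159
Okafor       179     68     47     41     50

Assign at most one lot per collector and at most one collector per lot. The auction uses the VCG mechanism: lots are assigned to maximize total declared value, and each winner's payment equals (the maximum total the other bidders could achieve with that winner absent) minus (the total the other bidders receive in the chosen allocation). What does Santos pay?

Efficient allocation: Rossi→Lot A ($155), Leclerc→Lot B ($71), Santos→Lot F ($173), Eriksen→Lot C ($159), Okafor→Lot G ($179); total welfare W = $737.
Santos receives Lot F at value $173, so the others get W − 173 = $564.
Without Santos: best allocation of the remaining 4 bidders over all 5 lots is Rossi→Lot A ($155), Leclerc→Lot F ($98), Eriksen→Lot C ($159), Okafor→Lot G ($179), total $591.
VCG payment = (others' best without Santos) − (others' welfare with Santos) = 591 − 564 = $27.

Santos pays $27.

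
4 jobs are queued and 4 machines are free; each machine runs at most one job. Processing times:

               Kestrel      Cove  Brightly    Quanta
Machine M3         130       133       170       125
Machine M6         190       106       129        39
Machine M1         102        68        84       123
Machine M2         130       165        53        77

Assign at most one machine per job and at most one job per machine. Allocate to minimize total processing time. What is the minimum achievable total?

Optimal: Kestrel→Machine M3 (130 min), Cove→Machine M1 (68 min), Brightly→Machine M2 (53 min), Quanta→Machine M6 (39 min) — total 130+68+53+39 = 290 min.
Row-greedy (each job in turn takes its cheapest remaining machine) gives 386 min, worse by 96.
Checked against all permutations: 290 min is optimal.

Minimum total: 290 min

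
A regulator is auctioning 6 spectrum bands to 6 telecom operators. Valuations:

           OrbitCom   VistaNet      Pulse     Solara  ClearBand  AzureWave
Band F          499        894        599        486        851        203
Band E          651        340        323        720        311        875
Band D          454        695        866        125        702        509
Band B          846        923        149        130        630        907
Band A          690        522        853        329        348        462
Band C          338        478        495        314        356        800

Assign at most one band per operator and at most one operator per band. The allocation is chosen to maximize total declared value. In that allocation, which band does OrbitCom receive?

OrbitCom receives Band A.

This is a one-to-one assignment (maximum-weight bipartite matching).
Optimal: OrbitCom→Band A ($690M), VistaNet→Band B ($923M), Pulse→Band D ($866M), Solara→Band E ($720M), ClearBand→Band F ($851M), AzureWave→Band C ($800M) — total 690+923+866+720+851+800 = $4850M.
Row-greedy (each operator in turn takes its best remaining band) gives $4144M, worse by 706.
Swapping Solara↔Pulse (Solara→Band D $125M, Pulse→Band E $323M) loses 1138.
Checked against all permutations: $4850M is optimal.
OrbitCom's own top band is Band B ($846M), but forcing OrbitCom→Band B and reassigning the rest optimally gives only $4815M — worse by 35.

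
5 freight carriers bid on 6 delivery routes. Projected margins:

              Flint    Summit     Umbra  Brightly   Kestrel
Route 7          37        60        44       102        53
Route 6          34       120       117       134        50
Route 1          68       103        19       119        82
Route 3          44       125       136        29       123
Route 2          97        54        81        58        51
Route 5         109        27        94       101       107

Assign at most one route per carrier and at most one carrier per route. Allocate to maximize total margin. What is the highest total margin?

Optimal: Flint→Route 2 ($97k), Summit→Route 6 ($120k), Umbra→Route 3 ($136k), Brightly→Route 1 ($119k), Kestrel→Route 5 ($107k) — total 97+120+136+119+107 = $579k.
Max-entry greedy (repeatedly take the single best remaining cell) gives $535k, worse by 44.

Max total: $579k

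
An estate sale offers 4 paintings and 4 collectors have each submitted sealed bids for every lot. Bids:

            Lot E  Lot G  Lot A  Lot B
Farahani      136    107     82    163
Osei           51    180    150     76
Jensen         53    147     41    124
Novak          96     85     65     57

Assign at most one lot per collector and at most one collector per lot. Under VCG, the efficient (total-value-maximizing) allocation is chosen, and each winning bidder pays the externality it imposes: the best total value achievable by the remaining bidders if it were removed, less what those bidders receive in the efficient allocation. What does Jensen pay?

Efficient allocation: Farahani→Lot B ($163), Osei→Lot A ($150), Jensen→Lot G ($147), Novak→Lot E ($96); total welfare W = $556.
Jensen receives Lot G at value $147, so the others get W − 147 = $409.
Without Jensen: best allocation of the remaining 3 bidders over all 4 lots is Farahani→Lot B ($163), Osei→Lot G ($180), Novak→Lot E ($96), total $439.
VCG payment = (others' best without Jensen) − (others' welfare with Jensen) = 439 − 409 = $30.

Jensen pays $30.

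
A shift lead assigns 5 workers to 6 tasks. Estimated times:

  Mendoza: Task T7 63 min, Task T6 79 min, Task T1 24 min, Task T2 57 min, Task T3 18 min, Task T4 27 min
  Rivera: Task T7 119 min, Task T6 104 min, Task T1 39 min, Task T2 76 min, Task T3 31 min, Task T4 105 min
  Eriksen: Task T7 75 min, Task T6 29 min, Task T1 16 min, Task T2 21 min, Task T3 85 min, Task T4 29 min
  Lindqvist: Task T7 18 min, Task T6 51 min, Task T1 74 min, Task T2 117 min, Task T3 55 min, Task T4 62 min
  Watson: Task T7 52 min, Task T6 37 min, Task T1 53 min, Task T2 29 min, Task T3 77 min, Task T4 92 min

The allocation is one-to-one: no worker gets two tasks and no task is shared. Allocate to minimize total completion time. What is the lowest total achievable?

Minimum total: 121 min

This is a one-to-one assignment (minimum-cost bipartite matching).
Optimal: Mendoza→Task T4 (27 min), Rivera→Task T3 (31 min), Eriksen→Task T1 (16 min), Lindqvist→Task T7 (18 min), Watson→Task T2 (29 min) — total 27+31+16+18+29 = 121 min.
Column-greedy (each task in turn goes to its cheapest remaining worker) gives 131 min, worse by 10.
Checked against all permutations: 121 min is optimal.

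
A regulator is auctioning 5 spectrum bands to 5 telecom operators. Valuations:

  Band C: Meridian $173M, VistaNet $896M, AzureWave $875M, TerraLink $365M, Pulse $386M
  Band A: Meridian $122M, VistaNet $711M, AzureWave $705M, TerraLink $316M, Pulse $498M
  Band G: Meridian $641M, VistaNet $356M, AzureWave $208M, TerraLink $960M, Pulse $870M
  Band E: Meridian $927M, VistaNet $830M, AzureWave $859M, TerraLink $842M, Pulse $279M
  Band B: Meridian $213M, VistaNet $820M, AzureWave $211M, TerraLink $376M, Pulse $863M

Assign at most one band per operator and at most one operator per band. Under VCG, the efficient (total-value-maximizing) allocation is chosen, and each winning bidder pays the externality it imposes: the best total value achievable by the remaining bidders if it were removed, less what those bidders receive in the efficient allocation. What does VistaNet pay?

VistaNet pays $170M.

Efficient allocation: Meridian→Band E ($927M), VistaNet→Band C ($896M), AzureWave→Band A ($705M), TerraLink→Band G ($960M), Pulse→Band B ($863M); total welfare W = $4351M.
VistaNet receives Band C at value $896M, so the others get W − 896 = $3455M.
Without VistaNet: best allocation of the remaining 4 bidders over all 5 bands is Meridian→Band E ($927M), AzureWave→Band C ($875M), TerraLink→Band G ($960M), Pulse→Band B ($863M), total $3625M.
VCG payment = (others' best without VistaNet) − (others' welfare with VistaNet) = 3625 − 3455 = $170M.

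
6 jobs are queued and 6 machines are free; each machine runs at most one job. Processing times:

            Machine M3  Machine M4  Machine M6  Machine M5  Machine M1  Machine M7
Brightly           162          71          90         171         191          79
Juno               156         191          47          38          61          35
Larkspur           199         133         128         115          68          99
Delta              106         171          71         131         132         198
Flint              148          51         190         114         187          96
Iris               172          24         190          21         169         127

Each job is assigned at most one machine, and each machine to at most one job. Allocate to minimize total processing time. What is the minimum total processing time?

Min total: 371 min

This is a one-to-one assignment (minimum-cost bipartite matching).
Optimal: Brightly→Machine M6 (90 min), Juno→Machine M7 (35 min), Larkspur→Machine M1 (68 min), Delta→Machine M3 (106 min), Flint→Machine M4 (51 min), Iris→Machine M5 (21 min) — total 90+35+68+106+51+21 = 371 min.
Min-entry greedy (repeatedly take the single cheapest remaining cell) gives 408 min, worse by 37.
Next-best assignment: Brightly→Machine M7, Juno→Machine M6, Larkspur→Machine M1, Delta→Machine M3, Flint→Machine M4, Iris→Machine M5 = 372 min.
Checked against all permutations: 371 min is optimal.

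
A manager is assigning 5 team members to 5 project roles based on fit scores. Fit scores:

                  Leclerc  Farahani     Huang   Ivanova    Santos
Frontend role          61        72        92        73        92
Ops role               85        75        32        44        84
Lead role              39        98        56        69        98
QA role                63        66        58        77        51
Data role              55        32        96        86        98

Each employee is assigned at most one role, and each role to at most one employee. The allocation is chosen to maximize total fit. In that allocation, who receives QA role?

Ivanova receives QA role.

Optimal: Leclerc→Ops role (85 pts), Farahani→Lead role (98 pts), Huang→Frontend role (92 pts), Ivanova→QA role (77 pts), Santos→Data role (98 pts) — total 85+98+92+77+98 = 450 pts.
Row-greedy (each employee in turn takes its best remaining role) gives 448 pts, worse by 2.
Swapping Huang↔Ivanova (Huang→QA role 58 pts, Ivanova→Frontend role 73 pts) loses 38.
Ivanova's own top role is Data role (86 pts), but forcing Ivanova→Data role and reassigning the rest optimally gives only 427 pts — worse by 23.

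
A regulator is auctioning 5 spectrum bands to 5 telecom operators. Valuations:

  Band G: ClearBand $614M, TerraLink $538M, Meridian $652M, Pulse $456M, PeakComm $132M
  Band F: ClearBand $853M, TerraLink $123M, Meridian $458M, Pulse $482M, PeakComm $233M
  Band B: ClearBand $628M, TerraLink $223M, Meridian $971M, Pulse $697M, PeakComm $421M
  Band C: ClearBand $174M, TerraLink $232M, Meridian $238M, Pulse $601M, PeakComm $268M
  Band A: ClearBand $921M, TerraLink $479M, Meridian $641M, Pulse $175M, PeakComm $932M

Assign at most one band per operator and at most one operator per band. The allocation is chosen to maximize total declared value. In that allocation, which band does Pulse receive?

Pulse receives Band C.

This is a one-to-one assignment (maximum-weight bipartite matching).
Optimal: ClearBand→Band F ($853M), TerraLink→Band G ($538M), Meridian→Band B ($971M), Pulse→Band C ($601M), PeakComm→Band A ($932M) — total 853+538+971+601+932 = $3895M.
Column-greedy (each band in turn goes to its best remaining operator) gives $2949M, worse by 946.
Next-best assignment: ClearBand→Band F, TerraLink→Band C, Meridian→Band B, Pulse→Band G, PeakComm→Band A = $3444M.
Swapping TerraLink↔ClearBand (TerraLink→Band F $123M, ClearBand→Band G $614M) loses 654.
Pulse's own top band is Band B ($697M), but forcing Pulse→Band B and reassigning the rest optimally gives only $3366M — worse by 529.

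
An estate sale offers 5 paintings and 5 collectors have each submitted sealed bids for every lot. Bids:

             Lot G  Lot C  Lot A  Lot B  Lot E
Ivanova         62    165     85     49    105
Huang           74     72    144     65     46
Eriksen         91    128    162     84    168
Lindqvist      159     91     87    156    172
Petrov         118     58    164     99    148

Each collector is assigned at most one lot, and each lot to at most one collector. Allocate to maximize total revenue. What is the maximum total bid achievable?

Max total: $751

Optimal: Ivanova→Lot C ($165), Huang→Lot A ($144), Eriksen→Lot E ($168), Lindqvist→Lot B ($156), Petrov→Lot G ($118) — total 165+144+168+156+118 = $751.
Column-greedy (each lot in turn goes to its best remaining collector) gives $618, worse by 133.
Next-best assignment: Ivanova→Lot C, Huang→Lot A, Eriksen→Lot E, Lindqvist→Lot G, Petrov→Lot B = $735.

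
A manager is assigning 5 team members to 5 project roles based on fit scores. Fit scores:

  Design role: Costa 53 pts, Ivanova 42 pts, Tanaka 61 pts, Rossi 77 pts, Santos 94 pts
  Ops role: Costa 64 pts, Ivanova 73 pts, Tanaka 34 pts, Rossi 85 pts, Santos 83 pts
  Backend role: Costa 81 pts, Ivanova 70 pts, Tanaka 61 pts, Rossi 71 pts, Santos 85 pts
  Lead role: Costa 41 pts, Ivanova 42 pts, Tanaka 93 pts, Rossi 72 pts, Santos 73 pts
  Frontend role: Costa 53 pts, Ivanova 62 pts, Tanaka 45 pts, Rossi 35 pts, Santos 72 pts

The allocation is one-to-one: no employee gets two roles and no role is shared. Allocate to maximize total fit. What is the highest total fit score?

Treat this as an assignment problem: match each employee to one role.
Optimal: Costa→Backend role (81 pts), Ivanova→Frontend role (62 pts), Tanaka→Lead role (93 pts), Rossi→Ops role (85 pts), Santos→Design role (94 pts) — total 81+62+93+85+94 = 415 pts.
Row-greedy (each employee in turn takes its best remaining role) gives 396 pts, worse by 19.
Next-best assignment: Costa→Backend role, Ivanova→Ops role, Tanaka→Lead role, Rossi→Design role, Santos→Frontend role = 396 pts.
No other one-to-one assignment exceeds 415 pts.

Maximum total: 415 pts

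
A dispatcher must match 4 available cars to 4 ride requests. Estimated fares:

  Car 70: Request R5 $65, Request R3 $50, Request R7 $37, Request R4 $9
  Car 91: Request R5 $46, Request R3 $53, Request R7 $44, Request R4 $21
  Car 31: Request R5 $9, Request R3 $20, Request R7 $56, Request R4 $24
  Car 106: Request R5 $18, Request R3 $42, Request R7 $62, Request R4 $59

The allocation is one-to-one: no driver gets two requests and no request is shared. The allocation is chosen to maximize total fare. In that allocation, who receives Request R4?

Car 106 receives Request R4.

This is the linear assignment problem.
Optimal: Car 70→Request R5 ($65), Car 91→Request R3 ($53), Car 31→Request R7 ($56), Car 106→Request R4 ($59) — total 65+53+56+59 = $233.
Column-greedy (each request in turn goes to its best remaining driver) gives $204, worse by 29.
Next-best assignment: Car 70→Request R3, Car 91→Request R5, Car 31→Request R7, Car 106→Request R4 = $211.
No other one-to-one assignment exceeds $233.
Car 106's own top request is Request R7 ($62), but forcing Car 106→Request R7 and reassigning the rest optimally gives only $204 — worse by 29.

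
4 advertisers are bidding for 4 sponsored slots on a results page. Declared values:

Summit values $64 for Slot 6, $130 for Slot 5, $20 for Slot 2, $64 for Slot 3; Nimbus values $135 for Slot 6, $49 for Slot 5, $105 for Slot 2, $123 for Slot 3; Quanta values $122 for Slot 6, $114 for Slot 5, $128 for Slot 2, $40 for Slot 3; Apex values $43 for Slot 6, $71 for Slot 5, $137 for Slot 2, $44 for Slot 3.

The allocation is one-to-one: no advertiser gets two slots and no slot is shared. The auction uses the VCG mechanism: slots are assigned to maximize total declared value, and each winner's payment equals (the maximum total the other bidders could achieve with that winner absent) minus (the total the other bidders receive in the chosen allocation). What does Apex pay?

Apex pays $18.

Efficient allocation: Summit→Slot 5 ($130), Nimbus→Slot 3 ($123), Quanta→Slot 6 ($122), Apex→Slot 2 ($137); total welfare W = $512.
Apex receives Slot 2 at value $137, so the others get W − 137 = $375.
Without Apex: best allocation of the remaining 3 bidders over all 4 slots is Summit→Slot 5 ($130), Nimbus→Slot 6 ($135), Quanta→Slot 2 ($128), total $393.
VCG payment = (others' best without Apex) − (others' welfare with Apex) = 393 − 375 = $18.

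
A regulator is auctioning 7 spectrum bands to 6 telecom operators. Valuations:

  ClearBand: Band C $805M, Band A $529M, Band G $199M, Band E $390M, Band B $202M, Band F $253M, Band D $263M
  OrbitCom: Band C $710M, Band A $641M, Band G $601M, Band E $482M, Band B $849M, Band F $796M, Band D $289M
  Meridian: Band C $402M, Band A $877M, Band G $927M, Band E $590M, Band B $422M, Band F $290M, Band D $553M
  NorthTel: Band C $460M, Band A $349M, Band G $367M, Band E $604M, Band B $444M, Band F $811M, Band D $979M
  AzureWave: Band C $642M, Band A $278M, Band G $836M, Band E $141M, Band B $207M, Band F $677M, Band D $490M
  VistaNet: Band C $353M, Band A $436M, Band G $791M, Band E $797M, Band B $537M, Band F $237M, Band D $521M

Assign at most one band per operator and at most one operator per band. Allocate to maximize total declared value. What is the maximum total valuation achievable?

Optimal: ClearBand→Band C ($805M), OrbitCom→Band B ($849M), Meridian→Band A ($877M), NorthTel→Band D ($979M), AzureWave→Band G ($836M), VistaNet→Band E ($797M) — total 805+849+877+979+836+797 = $5143M.
Row-greedy (each operator in turn takes its best remaining band) gives $5034M, worse by 109.
Next-best assignment: ClearBand→Band C, OrbitCom→Band F, Meridian→Band A, NorthTel→Band D, AzureWave→Band G, VistaNet→Band E = $5090M.

Max total: $5143M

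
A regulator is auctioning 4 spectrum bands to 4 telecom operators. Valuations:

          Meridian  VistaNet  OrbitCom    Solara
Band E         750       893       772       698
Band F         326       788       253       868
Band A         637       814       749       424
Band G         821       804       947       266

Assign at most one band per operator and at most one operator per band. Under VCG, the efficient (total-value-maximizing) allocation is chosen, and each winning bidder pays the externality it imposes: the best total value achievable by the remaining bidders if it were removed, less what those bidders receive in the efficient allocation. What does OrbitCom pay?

Efficient allocation: Meridian→Band E ($750M), VistaNet→Band A ($814M), OrbitCom→Band G ($947M), Solara→Band F ($868M); total welfare W = $3379M.
OrbitCom receives Band G at value $947M, so the others get W − 947 = $2432M.
Without OrbitCom: best allocation of the remaining 3 bidders over all 4 bands is Meridian→Band G ($821M), VistaNet→Band E ($893M), Solara→Band F ($868M), total $2582M.
VCG payment = (others' best without OrbitCom) − (others' welfare with OrbitCom) = 2582 − 2432 = $150M.

OrbitCom pays $150M.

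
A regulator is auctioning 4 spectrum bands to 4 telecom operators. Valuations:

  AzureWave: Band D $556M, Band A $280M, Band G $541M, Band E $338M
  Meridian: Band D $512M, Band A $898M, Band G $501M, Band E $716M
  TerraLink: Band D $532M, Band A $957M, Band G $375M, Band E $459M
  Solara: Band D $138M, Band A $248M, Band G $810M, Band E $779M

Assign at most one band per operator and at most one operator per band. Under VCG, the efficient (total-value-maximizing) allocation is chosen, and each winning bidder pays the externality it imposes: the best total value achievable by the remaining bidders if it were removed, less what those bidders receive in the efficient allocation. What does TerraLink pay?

Efficient allocation: AzureWave→Band D ($556M), Meridian→Band E ($716M), TerraLink→Band A ($957M), Solara→Band G ($810M); total welfare W = $3039M.
TerraLink receives Band A at value $957M, so the others get W − 957 = $2082M.
Without TerraLink: best allocation of the remaining 3 bidders over all 4 bands is AzureWave→Band D ($556M), Meridian→Band A ($898M), Solara→Band G ($810M), total $2264M.
VCG payment = (others' best without TerraLink) − (others' welfare with TerraLink) = 2264 − 2082 = $182M.

TerraLink pays $182M.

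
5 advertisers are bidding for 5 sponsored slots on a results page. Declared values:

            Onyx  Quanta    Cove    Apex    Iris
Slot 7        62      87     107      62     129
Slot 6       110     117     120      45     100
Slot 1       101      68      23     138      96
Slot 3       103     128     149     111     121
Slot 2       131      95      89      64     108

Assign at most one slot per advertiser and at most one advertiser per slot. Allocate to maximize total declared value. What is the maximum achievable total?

Max total: $664

Optimal: Onyx→Slot 2 ($131), Quanta→Slot 6 ($117), Cove→Slot 3 ($149), Apex→Slot 1 ($138), Iris→Slot 7 ($129) — total 131+117+149+138+129 = $664.
Row-greedy (each advertiser in turn takes its best remaining slot) gives $646, worse by 18.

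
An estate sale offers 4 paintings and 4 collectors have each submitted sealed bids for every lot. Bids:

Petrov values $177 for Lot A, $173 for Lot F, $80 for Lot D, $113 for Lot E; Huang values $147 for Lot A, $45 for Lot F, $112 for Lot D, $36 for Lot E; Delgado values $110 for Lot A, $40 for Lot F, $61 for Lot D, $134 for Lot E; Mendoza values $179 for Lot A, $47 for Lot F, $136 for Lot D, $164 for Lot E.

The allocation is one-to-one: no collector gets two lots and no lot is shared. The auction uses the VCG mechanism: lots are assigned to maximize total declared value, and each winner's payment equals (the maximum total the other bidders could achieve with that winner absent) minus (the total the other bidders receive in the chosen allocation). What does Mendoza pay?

Efficient allocation: Petrov→Lot F ($173), Huang→Lot D ($112), Delgado→Lot E ($134), Mendoza→Lot A ($179); total welfare W = $598.
Mendoza receives Lot A at value $179, so the others get W − 179 = $419.
Without Mendoza: best allocation of the remaining 3 bidders over all 4 lots is Petrov→Lot F ($173), Huang→Lot A ($147), Delgado→Lot E ($134), total $454.
VCG payment = (others' best without Mendoza) − (others' welfare with Mendoza) = 454 − 419 = $35.

Mendoza pays $35.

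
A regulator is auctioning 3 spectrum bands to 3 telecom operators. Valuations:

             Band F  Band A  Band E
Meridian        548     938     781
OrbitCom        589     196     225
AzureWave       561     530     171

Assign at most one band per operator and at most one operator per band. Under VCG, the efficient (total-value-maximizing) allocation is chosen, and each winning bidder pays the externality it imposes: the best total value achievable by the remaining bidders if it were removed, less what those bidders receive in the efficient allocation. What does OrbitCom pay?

Efficient allocation: Meridian→Band E ($781M), OrbitCom→Band F ($589M), AzureWave→Band A ($530M); total welfare W = $1900M.
OrbitCom receives Band F at value $589M, so the others get W − 589 = $1311M.
Without OrbitCom: best allocation of the remaining 2 bidders over all 3 bands is Meridian→Band A ($938M), AzureWave→Band F ($561M), total $1499M.
VCG payment = (others' best without OrbitCom) − (others' welfare with OrbitCom) = 1499 − 1311 = $188M.

OrbitCom pays $188M.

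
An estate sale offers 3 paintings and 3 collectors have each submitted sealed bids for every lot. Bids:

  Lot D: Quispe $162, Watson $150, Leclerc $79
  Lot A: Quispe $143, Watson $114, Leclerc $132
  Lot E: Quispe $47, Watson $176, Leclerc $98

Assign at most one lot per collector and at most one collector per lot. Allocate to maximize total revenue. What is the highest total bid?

Max total: $470

Optimal: Quispe→Lot D ($162), Watson→Lot E ($176), Leclerc→Lot A ($132) — total 162+176+132 = $470.
Swapping Leclerc↔Watson (Leclerc→Lot E $98, Watson→Lot A $114) loses 96.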